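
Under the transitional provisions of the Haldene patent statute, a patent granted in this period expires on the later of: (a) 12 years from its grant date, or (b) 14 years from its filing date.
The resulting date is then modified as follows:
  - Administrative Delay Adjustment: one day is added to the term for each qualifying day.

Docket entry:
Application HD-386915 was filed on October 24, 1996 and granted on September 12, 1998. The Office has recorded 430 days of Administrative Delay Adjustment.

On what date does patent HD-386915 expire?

December 28, 2011

(a) grant + 12 years → 12 September 2010.
(b) filing + 14 years → 24 October 2010.
Later of the two: 24 October 2010.
Administrative Delay Adjustment: +430 days → 28 December 2011.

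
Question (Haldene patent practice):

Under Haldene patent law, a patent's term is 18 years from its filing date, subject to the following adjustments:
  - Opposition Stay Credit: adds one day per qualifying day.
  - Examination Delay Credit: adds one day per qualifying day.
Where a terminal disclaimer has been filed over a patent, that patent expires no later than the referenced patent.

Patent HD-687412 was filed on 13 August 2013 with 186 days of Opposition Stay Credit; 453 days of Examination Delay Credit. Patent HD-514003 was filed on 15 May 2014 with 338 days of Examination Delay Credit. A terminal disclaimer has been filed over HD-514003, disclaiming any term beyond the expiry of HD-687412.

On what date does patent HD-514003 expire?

2033-04-18

Natural term of HD-514003:
  Base: filing + 18 years → 15 May 2032.
  Examination Delay Credit: +338 days → 18 April 2033.
Expiry of referenced patent HD-687412:
  Base: filing + 18 years → 13 August 2031.
  Opposition Stay Credit: +186 days → 15 February 2032.
  Examination Delay Credit: +453 days → 13 May 2033.
Terminal disclaimer: HD-514003 expires on the earlier of 18 April 2033 and 13 May 2033.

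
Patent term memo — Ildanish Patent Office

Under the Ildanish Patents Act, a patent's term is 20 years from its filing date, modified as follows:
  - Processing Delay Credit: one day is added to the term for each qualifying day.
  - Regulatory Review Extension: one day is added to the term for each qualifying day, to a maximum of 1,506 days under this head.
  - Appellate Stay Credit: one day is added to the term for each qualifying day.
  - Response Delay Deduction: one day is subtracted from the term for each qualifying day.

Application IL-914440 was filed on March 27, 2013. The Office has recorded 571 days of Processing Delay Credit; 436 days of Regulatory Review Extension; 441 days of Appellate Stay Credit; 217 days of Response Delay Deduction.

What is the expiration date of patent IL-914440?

Base term: filing date + 20 years → 27 March 2033.
Processing Delay Credit: +571 days → 19 October 2034.
Regulatory Review Extension: 436 days (within the 1506-day cap) → +436 days → 29 December 2035.
Appellate Stay Credit: +441 days → 14 March 2037.
Response Delay Deduction: −217 days → 9 August 2036.

August 9, 2036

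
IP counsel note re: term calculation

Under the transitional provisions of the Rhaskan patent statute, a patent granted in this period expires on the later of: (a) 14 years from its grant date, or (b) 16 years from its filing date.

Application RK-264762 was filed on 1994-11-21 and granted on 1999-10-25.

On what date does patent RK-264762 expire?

(a) grant + 14 years → 25 October 2013.
(b) filing + 16 years → 21 November 2010.
Later of the two: 25 October 2013.

October 25, 2013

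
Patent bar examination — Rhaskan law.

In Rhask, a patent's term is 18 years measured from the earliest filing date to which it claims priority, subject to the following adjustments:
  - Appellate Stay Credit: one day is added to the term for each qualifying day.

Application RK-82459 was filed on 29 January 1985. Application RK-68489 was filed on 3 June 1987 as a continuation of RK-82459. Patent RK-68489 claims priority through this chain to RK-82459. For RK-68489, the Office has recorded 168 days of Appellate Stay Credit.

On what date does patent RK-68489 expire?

2003-07-16

Earliest priority filing: 29 January 1985.
Base term: 29 January 1985 + 18 years → 29 January 2003.
Appellate Stay Credit: +168 days → 16 July 2003.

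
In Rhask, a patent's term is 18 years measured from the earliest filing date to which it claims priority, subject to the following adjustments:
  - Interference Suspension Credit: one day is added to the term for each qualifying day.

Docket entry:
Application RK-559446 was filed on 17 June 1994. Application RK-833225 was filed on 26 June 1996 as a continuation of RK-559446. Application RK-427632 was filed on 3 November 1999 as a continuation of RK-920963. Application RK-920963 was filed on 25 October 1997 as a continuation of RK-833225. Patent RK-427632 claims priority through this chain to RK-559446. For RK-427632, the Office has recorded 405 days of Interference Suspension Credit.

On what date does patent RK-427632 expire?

Earliest priority filing: 17 June 1994.
Base term: 17 June 1994 + 18 years → 17 June 2012.
Interference Suspension Credit: +405 days → 27 July 2013.

2013-07-27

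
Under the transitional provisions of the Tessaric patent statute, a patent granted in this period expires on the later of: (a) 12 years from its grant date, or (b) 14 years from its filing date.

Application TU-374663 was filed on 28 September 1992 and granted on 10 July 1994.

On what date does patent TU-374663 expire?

(a) grant + 12 years → 10 July 2006.
(b) filing + 14 years → 28 September 2006.
Later of the two: 28 September 2006.

2006-09-28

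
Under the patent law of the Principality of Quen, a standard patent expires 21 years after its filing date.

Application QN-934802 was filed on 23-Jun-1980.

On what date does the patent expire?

Filing date + 21 years → 23 June 2001.

2001-06-23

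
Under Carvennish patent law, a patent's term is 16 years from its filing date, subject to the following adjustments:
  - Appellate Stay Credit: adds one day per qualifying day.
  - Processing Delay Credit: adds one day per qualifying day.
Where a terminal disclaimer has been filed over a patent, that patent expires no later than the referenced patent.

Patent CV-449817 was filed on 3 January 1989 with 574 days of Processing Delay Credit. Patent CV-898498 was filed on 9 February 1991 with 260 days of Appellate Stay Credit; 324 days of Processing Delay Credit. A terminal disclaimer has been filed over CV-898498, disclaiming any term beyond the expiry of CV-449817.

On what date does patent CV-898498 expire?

July 31, 2006

Natural term of CV-898498:
  Base: filing + 16 years → 9 February 2007.
  Appellate Stay Credit: +260 days → 27 October 2007.
  Processing Delay Credit: +324 days → 15 September 2008.
Expiry of referenced patent CV-449817:
  Base: filing + 16 years → 3 January 2005.
  Processing Delay Credit: +574 days → 31 July 2006.
Terminal disclaimer: CV-898498 expires on the earlier of 15 September 2008 and 31 July 2006.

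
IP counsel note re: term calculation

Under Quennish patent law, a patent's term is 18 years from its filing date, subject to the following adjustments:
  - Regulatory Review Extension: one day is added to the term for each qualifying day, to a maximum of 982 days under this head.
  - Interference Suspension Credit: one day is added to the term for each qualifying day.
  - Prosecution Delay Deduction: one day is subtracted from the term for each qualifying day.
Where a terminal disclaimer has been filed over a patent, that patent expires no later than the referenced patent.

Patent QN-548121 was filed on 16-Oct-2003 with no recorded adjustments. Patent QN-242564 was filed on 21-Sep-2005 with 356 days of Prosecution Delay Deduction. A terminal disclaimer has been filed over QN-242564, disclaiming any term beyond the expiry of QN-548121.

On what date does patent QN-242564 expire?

October 16, 2021

Natural term of QN-242564:
  Base: filing + 18 years → 21 September 2023.
  Prosecution Delay Deduction: −356 days → 30 September 2022.
Expiry of referenced patent QN-548121:
  Base: filing + 18 years → 16 October 2021.
Terminal disclaimer: QN-242564 expires on the earlier of 30 September 2022 and 16 October 2021.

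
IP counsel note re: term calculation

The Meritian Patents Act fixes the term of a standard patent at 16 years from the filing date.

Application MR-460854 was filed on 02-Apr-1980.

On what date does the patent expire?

Filing date + 16 years → 2 April 1996.

1996-04-02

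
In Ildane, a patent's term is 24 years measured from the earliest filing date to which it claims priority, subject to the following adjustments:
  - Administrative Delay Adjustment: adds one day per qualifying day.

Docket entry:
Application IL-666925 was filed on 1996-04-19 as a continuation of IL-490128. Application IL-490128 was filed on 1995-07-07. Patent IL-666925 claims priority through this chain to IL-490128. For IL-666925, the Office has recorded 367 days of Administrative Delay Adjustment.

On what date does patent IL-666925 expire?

Earliest priority filing: 7 July 1995.
Base term: 7 July 1995 + 24 years → 7 July 2019.
Administrative Delay Adjustment: +367 days → 8 July 2020.

July 8, 2020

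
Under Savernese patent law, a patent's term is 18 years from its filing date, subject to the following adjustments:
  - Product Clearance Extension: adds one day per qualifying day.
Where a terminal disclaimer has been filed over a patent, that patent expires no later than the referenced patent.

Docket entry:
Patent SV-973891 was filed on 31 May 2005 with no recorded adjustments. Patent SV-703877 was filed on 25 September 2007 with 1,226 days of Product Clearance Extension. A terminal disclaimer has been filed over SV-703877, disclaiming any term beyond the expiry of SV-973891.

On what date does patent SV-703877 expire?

Natural term of SV-703877:
  Base: filing + 18 years → 25 September 2025.
  Product Clearance Extension: +1226 days → 2 February 2029.
Expiry of referenced patent SV-973891:
  Base: filing + 18 years → 31 May 2023.
Terminal disclaimer: SV-703877 expires on the earlier of 2 February 2029 and 31 May 2023.

May 31, 2023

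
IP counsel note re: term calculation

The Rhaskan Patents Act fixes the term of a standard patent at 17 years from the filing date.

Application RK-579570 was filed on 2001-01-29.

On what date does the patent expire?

2018-01-29

Filing date + 17 years → 29 January 2018.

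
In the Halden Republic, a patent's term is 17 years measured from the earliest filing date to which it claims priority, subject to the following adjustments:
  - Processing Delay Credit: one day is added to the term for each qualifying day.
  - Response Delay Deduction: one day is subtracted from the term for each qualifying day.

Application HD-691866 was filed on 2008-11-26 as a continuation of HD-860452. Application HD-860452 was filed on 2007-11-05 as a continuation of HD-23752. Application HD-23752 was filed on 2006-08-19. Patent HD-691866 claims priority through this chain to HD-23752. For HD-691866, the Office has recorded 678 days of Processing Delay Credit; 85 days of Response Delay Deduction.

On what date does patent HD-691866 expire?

2025-04-03

Earliest priority filing: 19 August 2006.
Base term: 19 August 2006 + 17 years → 19 August 2023.
Processing Delay Credit: +678 days → 27 June 2025.
Response Delay Deduction: −85 days → 3 April 2025.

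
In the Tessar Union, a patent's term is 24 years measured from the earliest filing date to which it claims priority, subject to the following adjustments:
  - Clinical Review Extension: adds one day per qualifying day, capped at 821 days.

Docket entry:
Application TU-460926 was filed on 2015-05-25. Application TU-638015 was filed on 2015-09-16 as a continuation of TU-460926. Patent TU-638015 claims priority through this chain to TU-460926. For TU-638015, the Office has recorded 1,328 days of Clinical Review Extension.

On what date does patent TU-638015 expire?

Earliest priority filing: 25 May 2015.
Base term: 25 May 2015 + 24 years → 25 May 2039.
Clinical Review Extension: 1328 days claimed exceeds the 821-day cap, so +821 days → 23 August 2041.

August 23, 2041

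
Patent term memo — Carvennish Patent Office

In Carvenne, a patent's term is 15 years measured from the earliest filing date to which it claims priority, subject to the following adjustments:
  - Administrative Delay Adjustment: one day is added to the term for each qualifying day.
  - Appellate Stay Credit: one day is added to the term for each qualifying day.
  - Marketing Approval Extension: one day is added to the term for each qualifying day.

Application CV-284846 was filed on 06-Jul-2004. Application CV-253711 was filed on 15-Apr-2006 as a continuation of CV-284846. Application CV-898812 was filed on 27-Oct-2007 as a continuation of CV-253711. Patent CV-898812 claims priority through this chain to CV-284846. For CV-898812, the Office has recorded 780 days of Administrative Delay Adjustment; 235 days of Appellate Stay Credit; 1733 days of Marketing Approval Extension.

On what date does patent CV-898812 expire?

Earliest priority filing: 6 July 2004.
Base term: 6 July 2004 + 15 years → 6 July 2019.
Administrative Delay Adjustment: +780 days → 24 August 2021.
Appellate Stay Credit: +235 days → 16 April 2022.
Marketing Approval Extension: +1733 days → 13 January 2027.

2027-01-13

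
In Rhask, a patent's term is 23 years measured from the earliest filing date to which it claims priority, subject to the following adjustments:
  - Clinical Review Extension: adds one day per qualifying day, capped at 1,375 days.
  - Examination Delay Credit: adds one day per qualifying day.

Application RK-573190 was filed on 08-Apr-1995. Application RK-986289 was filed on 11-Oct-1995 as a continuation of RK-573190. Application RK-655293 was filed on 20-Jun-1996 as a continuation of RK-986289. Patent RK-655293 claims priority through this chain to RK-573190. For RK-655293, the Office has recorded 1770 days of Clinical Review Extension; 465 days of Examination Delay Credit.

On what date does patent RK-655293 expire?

Earliest priority filing: 8 April 1995.
Base term: 8 April 1995 + 23 years → 8 April 2018.
Clinical Review Extension: 1770 days claimed exceeds the 1375-day cap, so +1375 days → 12 January 2022.
Examination Delay Credit: +465 days → 22 April 2023.

April 22, 2023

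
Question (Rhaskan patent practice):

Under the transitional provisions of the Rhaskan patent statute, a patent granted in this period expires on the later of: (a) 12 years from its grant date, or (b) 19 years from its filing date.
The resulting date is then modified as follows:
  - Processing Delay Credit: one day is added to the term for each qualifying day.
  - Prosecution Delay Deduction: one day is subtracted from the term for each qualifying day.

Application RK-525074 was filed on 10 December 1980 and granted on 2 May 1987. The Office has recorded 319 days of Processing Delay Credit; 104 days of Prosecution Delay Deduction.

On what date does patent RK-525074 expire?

2000-07-12

(a) grant + 12 years → 2 May 1999.
(b) filing + 19 years → 10 December 1999.
Later of the two: 10 December 1999.
Processing Delay Credit: +319 days → 24 October 2000.
Prosecution Delay Deduction: −104 days → 12 July 2000.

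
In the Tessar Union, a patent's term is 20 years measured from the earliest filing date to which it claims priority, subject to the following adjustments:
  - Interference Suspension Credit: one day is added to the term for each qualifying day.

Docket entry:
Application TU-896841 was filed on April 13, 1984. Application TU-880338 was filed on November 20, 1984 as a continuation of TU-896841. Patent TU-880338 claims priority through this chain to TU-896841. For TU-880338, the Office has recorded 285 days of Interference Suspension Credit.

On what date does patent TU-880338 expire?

2005-01-23

Earliest priority filing: 13 April 1984.
Base term: 13 April 1984 + 20 years → 13 April 2004.
Interference Suspension Credit: +285 days → 23 January 2005.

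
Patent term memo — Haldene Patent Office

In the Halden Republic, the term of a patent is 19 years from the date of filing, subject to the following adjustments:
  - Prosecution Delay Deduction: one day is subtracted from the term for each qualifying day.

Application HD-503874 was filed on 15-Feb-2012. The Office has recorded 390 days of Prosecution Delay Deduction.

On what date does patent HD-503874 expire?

Base term: filing date + 19 years → 15 February 2031.
Prosecution Delay Deduction: −390 days → 21 January 2030.

2030-01-21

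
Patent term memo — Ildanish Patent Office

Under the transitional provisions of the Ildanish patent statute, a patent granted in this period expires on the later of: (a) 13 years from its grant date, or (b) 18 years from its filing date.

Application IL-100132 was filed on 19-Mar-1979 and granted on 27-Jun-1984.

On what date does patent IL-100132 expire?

(a) grant + 13 years → 27 June 1997.
(b) filing + 18 years → 19 March 1997.
Later of the two: 27 June 1997.

June 27, 1997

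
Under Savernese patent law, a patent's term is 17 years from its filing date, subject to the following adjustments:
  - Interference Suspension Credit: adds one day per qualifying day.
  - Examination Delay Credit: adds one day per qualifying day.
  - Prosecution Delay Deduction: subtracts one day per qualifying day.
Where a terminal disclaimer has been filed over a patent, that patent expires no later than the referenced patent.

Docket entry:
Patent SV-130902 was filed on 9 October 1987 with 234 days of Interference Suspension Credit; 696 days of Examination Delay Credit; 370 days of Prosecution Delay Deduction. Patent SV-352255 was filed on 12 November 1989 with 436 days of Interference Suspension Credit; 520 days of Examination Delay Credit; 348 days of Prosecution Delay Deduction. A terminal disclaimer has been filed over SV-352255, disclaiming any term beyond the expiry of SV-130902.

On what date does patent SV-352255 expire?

2006-04-22

Natural term of SV-352255:
  Base: filing + 17 years → 12 November 2006.
  Interference Suspension Credit: +436 days → 22 January 2008.
  Examination Delay Credit: +520 days → 25 June 2009.
  Prosecution Delay Deduction: −348 days → 12 July 2008.
Expiry of referenced patent SV-130902:
  Base: filing + 17 years → 9 October 2004.
  Interference Suspension Credit: +234 days → 31 May 2005.
  Examination Delay Credit: +696 days → 27 April 2007.
  Prosecution Delay Deduction: −370 days → 22 April 2006.
Terminal disclaimer: SV-352255 expires on the earlier of 12 July 2008 and 22 April 2006.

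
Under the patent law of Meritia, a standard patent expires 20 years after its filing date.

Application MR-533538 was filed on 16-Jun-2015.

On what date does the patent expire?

Filing date + 20 years → 16 June 2035.

2035-06-16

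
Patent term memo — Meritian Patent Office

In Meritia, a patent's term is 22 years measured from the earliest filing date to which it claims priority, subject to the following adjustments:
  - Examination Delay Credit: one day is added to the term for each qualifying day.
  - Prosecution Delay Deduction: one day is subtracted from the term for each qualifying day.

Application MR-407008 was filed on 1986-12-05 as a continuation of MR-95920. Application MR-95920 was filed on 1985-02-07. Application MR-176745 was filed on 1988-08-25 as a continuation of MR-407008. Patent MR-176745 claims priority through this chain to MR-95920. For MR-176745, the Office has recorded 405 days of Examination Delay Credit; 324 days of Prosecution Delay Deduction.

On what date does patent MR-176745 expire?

Earliest priority filing: 7 February 1985.
Base term: 7 February 1985 + 22 years → 7 February 2007.
Examination Delay Credit: +405 days → 18 March 2008.
Prosecution Delay Deduction: −324 days → 29 April 2007.

2007-04-29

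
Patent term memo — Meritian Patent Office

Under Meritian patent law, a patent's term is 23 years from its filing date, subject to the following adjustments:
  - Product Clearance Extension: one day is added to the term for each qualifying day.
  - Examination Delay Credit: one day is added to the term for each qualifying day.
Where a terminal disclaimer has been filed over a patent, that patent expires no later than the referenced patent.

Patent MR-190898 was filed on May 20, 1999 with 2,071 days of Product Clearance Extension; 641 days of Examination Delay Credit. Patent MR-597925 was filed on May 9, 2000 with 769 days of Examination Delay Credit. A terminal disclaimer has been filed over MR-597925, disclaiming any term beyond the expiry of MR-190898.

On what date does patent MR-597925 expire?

June 16, 2025

Natural term of MR-597925:
  Base: filing + 23 years → 9 May 2023.
  Examination Delay Credit: +769 days → 16 June 2025.
Expiry of referenced patent MR-190898:
  Base: filing + 23 years → 20 May 2022.
  Product Clearance Extension: +2071 days → 20 January 2028.
  Examination Delay Credit: +641 days → 22 October 2029.
Terminal disclaimer: MR-597925 expires on the earlier of 16 June 2025 and 22 October 2029.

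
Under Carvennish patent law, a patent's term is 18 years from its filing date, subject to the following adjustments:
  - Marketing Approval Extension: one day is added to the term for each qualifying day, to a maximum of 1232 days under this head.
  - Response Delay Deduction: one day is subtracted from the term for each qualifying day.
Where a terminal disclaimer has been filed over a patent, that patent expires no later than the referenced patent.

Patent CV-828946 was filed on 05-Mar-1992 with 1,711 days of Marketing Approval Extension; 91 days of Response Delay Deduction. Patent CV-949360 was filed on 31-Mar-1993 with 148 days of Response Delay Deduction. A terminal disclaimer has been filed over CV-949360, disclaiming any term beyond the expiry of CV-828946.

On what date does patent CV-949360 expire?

November 3, 2010

Natural term of CV-949360:
  Base: filing + 18 years → 31 March 2011.
  Response Delay Deduction: −148 days → 3 November 2010.
Expiry of referenced patent CV-828946:
  Base: filing + 18 years → 5 March 2010.
  Marketing Approval Extension: 1711 days claimed exceeds the 1232-day cap, so +1232 days → 19 July 2013.
  Response Delay Deduction: −91 days → 19 April 2013.
Terminal disclaimer: CV-949360 expires on the earlier of 3 November 2010 and 19 April 2013.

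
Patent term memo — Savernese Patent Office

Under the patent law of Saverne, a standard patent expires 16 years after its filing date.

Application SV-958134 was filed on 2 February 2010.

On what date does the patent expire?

2026-02-02

Filing date + 16 years → 2 February 2026.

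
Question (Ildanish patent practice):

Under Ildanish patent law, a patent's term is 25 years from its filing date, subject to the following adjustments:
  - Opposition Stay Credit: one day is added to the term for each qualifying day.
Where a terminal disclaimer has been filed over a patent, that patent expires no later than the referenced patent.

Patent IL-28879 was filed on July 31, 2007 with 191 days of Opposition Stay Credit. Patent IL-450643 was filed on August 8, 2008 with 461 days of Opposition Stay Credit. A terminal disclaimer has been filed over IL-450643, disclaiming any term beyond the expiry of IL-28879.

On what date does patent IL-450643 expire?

Natural term of IL-450643:
  Base: filing + 25 years → 8 August 2033.
  Opposition Stay Credit: +461 days → 12 November 2034.
Expiry of referenced patent IL-28879:
  Base: filing + 25 years → 31 July 2032.
  Opposition Stay Credit: +191 days → 7 February 2033.
Terminal disclaimer: IL-450643 expires on the earlier of 12 November 2034 and 7 February 2033.

2033-02-07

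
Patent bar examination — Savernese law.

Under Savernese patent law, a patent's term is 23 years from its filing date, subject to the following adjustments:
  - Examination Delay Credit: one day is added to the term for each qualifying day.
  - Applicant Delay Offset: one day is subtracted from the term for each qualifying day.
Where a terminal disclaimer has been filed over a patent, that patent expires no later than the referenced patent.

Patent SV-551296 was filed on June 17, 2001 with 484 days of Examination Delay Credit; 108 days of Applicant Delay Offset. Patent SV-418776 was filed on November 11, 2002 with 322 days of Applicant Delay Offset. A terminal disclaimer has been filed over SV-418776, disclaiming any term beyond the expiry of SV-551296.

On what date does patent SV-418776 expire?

December 24, 2024

Natural term of SV-418776:
  Base: filing + 23 years → 11 November 2025.
  Applicant Delay Offset: −322 days → 24 December 2024.
Expiry of referenced patent SV-551296:
  Base: filing + 23 years → 17 June 2024.
  Examination Delay Credit: +484 days → 14 October 2025.
  Applicant Delay Offset: −108 days → 28 June 2025.
Terminal disclaimer: SV-418776 expires on the earlier of 24 December 2024 and 28 June 2025.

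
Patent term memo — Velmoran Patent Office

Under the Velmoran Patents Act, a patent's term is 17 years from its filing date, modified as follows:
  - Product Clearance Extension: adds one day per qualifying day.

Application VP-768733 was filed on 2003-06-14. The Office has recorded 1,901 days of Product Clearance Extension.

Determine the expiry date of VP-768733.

2025-08-28

Base term: filing date + 17 years → 14 June 2020.
Product Clearance Extension: +1901 days → 28 August 2025.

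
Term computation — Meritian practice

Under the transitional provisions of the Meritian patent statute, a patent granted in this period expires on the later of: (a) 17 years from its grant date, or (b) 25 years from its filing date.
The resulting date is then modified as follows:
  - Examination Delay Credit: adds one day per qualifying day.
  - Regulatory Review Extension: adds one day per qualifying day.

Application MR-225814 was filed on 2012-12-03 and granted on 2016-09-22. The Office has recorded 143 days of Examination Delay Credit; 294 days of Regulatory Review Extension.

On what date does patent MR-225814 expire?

2039-02-13

(a) grant + 17 years → 22 September 2033.
(b) filing + 25 years → 3 December 2037.
Later of the two: 3 December 2037.
Examination Delay Credit: +143 days → 25 April 2038.
Regulatory Review Extension: +294 days → 13 February 2039.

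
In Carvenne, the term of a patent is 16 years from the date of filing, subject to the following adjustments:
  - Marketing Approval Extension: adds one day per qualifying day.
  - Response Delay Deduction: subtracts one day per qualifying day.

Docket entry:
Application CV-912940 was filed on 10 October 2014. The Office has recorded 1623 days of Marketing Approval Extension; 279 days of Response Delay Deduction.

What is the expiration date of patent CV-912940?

2034-06-15

Base term: filing date + 16 years → 10 October 2030.
Marketing Approval Extension: +1623 days → 21 March 2035.
Response Delay Deduction: −279 days → 15 June 2034.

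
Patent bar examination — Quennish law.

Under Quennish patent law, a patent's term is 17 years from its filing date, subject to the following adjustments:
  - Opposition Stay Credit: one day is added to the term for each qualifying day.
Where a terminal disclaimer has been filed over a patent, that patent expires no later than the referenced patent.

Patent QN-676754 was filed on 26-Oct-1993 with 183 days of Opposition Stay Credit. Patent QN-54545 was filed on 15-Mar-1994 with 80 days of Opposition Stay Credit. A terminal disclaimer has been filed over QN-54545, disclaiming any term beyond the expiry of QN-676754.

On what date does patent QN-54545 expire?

Natural term of QN-54545:
  Base: filing + 17 years → 15 March 2011.
  Opposition Stay Credit: +80 days → 3 June 2011.
Expiry of referenced patent QN-676754:
  Base: filing + 17 years → 26 October 2010.
  Opposition Stay Credit: +183 days → 27 April 2011.
Terminal disclaimer: QN-54545 expires on the earlier of 3 June 2011 and 27 April 2011.

2011-04-27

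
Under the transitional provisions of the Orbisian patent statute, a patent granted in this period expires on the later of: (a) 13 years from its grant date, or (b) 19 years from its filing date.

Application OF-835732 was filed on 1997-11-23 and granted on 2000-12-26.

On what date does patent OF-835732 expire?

November 23, 2016

(a) grant + 13 years → 26 December 2013.
(b) filing + 19 years → 23 November 2016.
Later of the two: 23 November 2016.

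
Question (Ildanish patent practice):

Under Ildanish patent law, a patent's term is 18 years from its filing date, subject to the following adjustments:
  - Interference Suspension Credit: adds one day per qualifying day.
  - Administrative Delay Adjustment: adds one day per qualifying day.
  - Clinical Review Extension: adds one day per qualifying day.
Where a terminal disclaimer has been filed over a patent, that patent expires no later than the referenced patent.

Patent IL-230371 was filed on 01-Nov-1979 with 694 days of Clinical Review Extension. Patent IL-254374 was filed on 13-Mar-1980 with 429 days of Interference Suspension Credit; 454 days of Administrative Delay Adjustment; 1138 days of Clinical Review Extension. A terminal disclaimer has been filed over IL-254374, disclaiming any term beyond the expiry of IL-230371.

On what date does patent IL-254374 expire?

Natural term of IL-254374:
  Base: filing + 18 years → 13 March 1998.
  Interference Suspension Credit: +429 days → 16 May 1999.
  Administrative Delay Adjustment: +454 days → 12 August 2000.
  Clinical Review Extension: +1138 days → 24 September 2003.
Expiry of referenced patent IL-230371:
  Base: filing + 18 years → 1 November 1997.
  Clinical Review Extension: +694 days → 26 September 1999.
Terminal disclaimer: IL-254374 expires on the earlier of 24 September 2003 and 26 September 1999.

September 26, 1999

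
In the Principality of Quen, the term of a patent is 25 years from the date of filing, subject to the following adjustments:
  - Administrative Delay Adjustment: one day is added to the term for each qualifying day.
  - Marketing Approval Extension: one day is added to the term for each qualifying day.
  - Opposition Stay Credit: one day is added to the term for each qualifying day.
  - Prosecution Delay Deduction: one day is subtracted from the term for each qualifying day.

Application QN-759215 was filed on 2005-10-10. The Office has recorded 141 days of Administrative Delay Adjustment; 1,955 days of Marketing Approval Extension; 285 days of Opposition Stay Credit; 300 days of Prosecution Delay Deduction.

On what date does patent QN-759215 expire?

2036-06-21

Base term: filing date + 25 years → 10 October 2030.
Administrative Delay Adjustment: +141 days → 28 February 2031.
Marketing Approval Extension: +1955 days → 6 July 2036.
Opposition Stay Credit: +285 days → 17 April 2037.
Prosecution Delay Deduction: −300 days → 21 June 2036.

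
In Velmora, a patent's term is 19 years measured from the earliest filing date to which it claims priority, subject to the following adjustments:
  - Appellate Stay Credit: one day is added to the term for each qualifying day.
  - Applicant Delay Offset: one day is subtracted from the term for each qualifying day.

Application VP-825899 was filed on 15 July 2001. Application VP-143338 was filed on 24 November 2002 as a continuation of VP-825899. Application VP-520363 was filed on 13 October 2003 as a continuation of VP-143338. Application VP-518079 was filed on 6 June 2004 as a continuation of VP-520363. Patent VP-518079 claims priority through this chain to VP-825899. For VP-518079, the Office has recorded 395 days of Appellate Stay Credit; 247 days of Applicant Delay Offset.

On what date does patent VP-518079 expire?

Earliest priority filing: 15 July 2001.
Base term: 15 July 2001 + 19 years → 15 July 2020.
Appellate Stay Credit: +395 days → 14 August 2021.
Applicant Delay Offset: −247 days → 10 December 2020.

December 10, 2020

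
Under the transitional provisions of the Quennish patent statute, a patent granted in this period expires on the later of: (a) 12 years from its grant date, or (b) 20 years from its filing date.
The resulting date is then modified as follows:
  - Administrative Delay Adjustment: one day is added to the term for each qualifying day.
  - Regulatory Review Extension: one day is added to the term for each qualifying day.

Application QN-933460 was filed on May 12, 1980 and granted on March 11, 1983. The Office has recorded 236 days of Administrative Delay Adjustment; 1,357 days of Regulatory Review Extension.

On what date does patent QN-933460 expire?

September 21, 2004

(a) grant + 12 years → 11 March 1995.
(b) filing + 20 years → 12 May 2000.
Later of the two: 12 May 2000.
Administrative Delay Adjustment: +236 days → 3 January 2001.
Regulatory Review Extension: +1357 days → 21 September 2004.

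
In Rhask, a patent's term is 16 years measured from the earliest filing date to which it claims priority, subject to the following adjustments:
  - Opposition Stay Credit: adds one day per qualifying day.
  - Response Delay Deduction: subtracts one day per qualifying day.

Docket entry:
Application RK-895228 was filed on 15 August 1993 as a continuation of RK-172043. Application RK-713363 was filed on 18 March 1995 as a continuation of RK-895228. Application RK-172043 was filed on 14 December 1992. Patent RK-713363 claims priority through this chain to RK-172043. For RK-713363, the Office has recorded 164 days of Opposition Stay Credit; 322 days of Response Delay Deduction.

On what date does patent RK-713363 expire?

July 9, 2008

Earliest priority filing: 14 December 1992.
Base term: 14 December 1992 + 16 years → 14 December 2008.
Opposition Stay Credit: +164 days → 27 May 2009.
Response Delay Deduction: −322 days → 9 July 2008.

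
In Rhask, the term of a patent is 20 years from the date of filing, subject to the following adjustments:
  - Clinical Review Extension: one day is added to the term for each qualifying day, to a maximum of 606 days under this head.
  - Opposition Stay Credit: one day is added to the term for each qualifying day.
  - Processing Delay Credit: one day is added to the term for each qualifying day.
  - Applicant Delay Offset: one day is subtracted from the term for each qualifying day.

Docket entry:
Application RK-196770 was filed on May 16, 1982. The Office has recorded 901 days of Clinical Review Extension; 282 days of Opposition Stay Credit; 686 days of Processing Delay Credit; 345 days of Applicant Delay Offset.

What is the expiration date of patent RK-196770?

Base term: filing date + 20 years → 16 May 2002.
Clinical Review Extension: 901 days claimed exceeds the 606-day cap, so +606 days → 12 January 2004.
Opposition Stay Credit: +282 days → 20 October 2004.
Processing Delay Credit: +686 days → 6 September 2006.
Applicant Delay Offset: −345 days → 26 September 2005.

2005-09-26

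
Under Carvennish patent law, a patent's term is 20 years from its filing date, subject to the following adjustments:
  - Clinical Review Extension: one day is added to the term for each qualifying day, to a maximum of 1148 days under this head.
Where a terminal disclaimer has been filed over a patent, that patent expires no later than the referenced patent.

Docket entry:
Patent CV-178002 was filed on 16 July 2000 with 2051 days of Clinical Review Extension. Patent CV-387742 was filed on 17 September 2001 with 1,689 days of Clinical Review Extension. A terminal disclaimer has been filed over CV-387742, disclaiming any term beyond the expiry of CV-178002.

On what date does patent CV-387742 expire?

September 7, 2023

Natural term of CV-387742:
  Base: filing + 20 years → 17 September 2021.
  Clinical Review Extension: 1689 days claimed exceeds the 1148-day cap, so +1148 days → 8 November 2024.
Expiry of referenced patent CV-178002:
  Base: filing + 20 years → 16 July 2020.
  Clinical Review Extension: 2051 days claimed exceeds the 1148-day cap, so +1148 days → 7 September 2023.
Terminal disclaimer: CV-387742 expires on the earlier of 8 November 2024 and 7 September 2023.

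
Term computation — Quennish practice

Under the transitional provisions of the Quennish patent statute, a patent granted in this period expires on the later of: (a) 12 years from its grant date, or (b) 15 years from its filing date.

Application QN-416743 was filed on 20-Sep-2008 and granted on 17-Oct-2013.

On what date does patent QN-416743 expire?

(a) grant + 12 years → 17 October 2025.
(b) filing + 15 years → 20 September 2023.
Later of the two: 17 October 2025.

October 17, 2025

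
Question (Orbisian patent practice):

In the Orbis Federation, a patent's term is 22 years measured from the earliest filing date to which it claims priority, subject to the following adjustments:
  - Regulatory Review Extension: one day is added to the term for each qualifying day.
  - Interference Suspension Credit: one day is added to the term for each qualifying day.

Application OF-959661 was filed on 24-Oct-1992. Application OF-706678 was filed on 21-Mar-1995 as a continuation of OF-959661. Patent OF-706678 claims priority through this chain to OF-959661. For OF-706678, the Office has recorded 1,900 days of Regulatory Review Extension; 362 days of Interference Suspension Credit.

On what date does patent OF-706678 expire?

January 2, 2021

Earliest priority filing: 24 October 1992.
Base term: 24 October 1992 + 22 years → 24 October 2014.
Regulatory Review Extension: +1900 days → 6 January 2020.
Interference Suspension Credit: +362 days → 2 January 2021.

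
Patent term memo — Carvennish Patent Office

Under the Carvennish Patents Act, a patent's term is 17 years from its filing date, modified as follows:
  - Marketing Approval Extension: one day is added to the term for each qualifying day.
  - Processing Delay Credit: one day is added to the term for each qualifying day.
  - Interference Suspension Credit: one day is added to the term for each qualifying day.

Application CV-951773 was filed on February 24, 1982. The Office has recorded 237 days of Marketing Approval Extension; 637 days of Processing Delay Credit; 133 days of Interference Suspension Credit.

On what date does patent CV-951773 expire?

November 27, 2001

Base term: filing date + 17 years → 24 February 1999.
Marketing Approval Extension: +237 days → 19 October 1999.
Processing Delay Credit: +637 days → 17 July 2001.
Interference Suspension Credit: +133 days → 27 November 2001.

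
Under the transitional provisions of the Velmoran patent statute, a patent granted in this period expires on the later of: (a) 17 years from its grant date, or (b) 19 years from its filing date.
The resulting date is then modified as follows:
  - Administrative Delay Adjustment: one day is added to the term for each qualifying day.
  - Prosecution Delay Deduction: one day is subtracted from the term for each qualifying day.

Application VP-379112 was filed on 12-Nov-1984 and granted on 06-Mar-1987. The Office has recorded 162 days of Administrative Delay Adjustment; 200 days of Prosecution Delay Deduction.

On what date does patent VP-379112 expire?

(a) grant + 17 years → 6 March 2004.
(b) filing + 19 years → 12 November 2003.
Later of the two: 6 March 2004.
Administrative Delay Adjustment: +162 days → 15 August 2004.
Prosecution Delay Deduction: −200 days → 28 January 2004.

2004-01-28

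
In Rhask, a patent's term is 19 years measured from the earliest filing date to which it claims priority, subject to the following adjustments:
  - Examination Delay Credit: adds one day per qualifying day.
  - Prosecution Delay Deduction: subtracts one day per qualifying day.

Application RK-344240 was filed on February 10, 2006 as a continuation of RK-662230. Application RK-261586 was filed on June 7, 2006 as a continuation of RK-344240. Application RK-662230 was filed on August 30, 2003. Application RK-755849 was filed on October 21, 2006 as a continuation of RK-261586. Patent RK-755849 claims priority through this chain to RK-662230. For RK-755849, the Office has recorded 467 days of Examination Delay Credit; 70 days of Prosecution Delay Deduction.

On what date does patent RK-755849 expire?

Earliest priority filing: 30 August 2003.
Base term: 30 August 2003 + 19 years → 30 August 2022.
Examination Delay Credit: +467 days → 10 December 2023.
Prosecution Delay Deduction: −70 days → 1 October 2023.

2023-10-01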